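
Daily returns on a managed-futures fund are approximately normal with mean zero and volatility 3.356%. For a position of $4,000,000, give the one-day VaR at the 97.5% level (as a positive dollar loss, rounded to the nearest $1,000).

$263,000

At 97.5% one-sided, z = 1.960.
VaR = z·σ = 1.960 × 3.356% = 6.578%.
On $4,000,000: 0.06578 × $4,000,000 = $263,120.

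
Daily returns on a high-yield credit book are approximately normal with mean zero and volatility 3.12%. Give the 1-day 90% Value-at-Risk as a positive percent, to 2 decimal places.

4.00%

At 90% one-sided, z = 1.282.
VaR = z·σ = 1.282 × 3.12% = 4.000%.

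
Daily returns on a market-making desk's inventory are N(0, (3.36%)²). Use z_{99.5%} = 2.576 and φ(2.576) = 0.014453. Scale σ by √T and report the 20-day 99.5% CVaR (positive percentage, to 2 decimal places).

43.44%

σ_{20d} = 3.36% × √20 = 15.026%.
ES multiplier = φ(z)/(1−α) = 0.014453/0.005 = 2.891.
ES = 15.026% × 2.891 = 43.440%.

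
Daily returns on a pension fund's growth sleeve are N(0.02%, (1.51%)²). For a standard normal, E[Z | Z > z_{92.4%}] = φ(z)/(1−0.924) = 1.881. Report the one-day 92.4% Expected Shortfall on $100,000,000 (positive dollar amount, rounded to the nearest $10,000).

ES = −(0.02%) + 1.51% × 1.881 = 2.820%.
On $100,000,000: 0.02820 × $100,000,000 = $2,820,000.

$2,820,000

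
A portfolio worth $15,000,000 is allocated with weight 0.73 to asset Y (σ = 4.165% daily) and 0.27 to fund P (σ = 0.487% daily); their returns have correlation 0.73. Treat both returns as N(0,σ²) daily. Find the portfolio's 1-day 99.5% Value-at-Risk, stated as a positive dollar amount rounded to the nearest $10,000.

$1,210,000

σ_p² = 0.73²·4.165² + 0.27²·0.487² + 2·0.73·0.73·0.27·4.165·0.487 = 9.8453 (%²).
σ_p = √9.8453 = 3.138%.
At 99.5%, z = 2.576.
VaR = 2.576 × 3.138% = 8.083%; on $15,000,000 that is $1,212,450.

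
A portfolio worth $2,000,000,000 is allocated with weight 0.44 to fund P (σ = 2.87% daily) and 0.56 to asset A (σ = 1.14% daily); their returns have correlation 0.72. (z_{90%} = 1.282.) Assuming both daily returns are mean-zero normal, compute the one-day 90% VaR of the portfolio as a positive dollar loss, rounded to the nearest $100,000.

$45,600,000

σ_p² = 0.44²·2.87² + 0.56²·1.14² + 2·0.72·0.44·0.56·2.87·1.14 = 3.1631 (%²).
σ_p = √3.1631 = 1.779%.
VaR = 1.282 × 1.779% = 2.281%; on $2,000,000,000 that is $45,620,000.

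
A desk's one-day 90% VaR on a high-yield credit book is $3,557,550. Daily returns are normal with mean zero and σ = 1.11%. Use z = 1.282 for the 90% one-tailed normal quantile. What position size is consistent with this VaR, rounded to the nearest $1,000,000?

$250,000,000

VaR as a fraction of value: z·σ = 1.282 × 1.11% = 1.42302%.
Position = $3,557,550 / 0.0142302 = $250,000,000.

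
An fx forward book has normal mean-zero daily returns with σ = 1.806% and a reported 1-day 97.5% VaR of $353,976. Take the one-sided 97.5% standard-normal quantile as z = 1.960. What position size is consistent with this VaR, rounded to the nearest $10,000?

VaR as a fraction of value: z·σ = 1.960 × 1.806% = 3.53976%.
Position = $353,976 / 0.0353976 = $10,000,000.

$10,000,000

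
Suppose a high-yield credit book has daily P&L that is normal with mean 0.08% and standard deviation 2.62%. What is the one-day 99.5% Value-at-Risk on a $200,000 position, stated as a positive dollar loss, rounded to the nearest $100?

At 99.5% one-sided, z = 2.576.
VaR = −μ + z·σ = −(0.08%) + 2.576 × 2.62% = 6.669%.
On $200,000: 0.06669 × $200,000 = $13,338.

$13,300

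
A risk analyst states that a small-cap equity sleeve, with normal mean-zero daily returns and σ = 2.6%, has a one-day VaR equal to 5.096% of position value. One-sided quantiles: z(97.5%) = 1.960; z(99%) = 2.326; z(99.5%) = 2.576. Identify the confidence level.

Implied z = VaR/σ = 5.096 / 2.6 = 1.960.
This matches z(97.5%) = 1.960.

97.5%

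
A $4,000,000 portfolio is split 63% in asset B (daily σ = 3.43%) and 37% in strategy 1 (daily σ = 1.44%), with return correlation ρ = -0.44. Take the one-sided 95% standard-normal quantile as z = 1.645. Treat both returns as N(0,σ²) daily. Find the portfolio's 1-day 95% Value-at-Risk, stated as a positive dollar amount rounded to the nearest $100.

σ_p² = 0.63²·3.43² + 0.37²·1.44² + 2·-0.44·0.63·0.37·3.43·1.44 = 3.9402 (%²).
σ_p = √3.9402 = 1.985%.
VaR = 1.645 × 1.985% = 3.265%; on $4,000,000 that is $130,600.

$130,600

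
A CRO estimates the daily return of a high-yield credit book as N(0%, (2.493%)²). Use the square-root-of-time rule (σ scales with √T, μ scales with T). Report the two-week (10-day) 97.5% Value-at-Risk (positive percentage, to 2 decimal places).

At 97.5%, z = 1.960.
σ_{10d} = 2.493% × √10 = 7.884%.
VaR = 1.960 × 7.884% = 15.453%.

15.45%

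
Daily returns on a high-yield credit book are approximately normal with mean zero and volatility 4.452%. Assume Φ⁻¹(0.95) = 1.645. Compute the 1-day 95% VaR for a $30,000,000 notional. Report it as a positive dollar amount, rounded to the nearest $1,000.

$2,197,000

VaR = z·σ = 1.645 × 4.452% = 7.324%.
On $30,000,000: 0.07324 × $30,000,000 = $2,197,200.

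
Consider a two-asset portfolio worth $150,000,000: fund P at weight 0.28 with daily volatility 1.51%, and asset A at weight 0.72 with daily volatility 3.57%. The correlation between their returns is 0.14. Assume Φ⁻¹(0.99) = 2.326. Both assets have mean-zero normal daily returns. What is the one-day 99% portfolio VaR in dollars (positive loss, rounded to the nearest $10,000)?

σ_p² = 0.28²·1.51² + 0.72²·3.57² + 2·0.14·0.28·0.72·1.51·3.57 = 7.0900 (%²).
σ_p = √7.0900 = 2.663%.
VaR = 2.326 × 2.663% = 6.194%; on $150,000,000 that is $9,291,000.

$9,290,000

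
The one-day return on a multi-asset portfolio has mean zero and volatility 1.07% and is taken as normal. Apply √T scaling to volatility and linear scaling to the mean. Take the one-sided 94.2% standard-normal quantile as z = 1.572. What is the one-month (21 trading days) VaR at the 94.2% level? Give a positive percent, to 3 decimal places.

σ_{21d} = 1.07% × √21 = 4.903%.
VaR = 1.572 × 4.903% = 7.708%.

7.708%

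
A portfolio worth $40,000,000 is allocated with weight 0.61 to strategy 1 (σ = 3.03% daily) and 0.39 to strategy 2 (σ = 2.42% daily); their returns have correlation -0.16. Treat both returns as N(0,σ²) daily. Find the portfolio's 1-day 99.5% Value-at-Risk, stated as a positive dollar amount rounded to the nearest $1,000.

$1,995,000

σ_p² = 0.61²·3.03² + 0.39²·2.42² + 2·-0.16·0.61·0.39·3.03·2.42 = 3.7488 (%²).
σ_p = √3.7488 = 1.936%.
At 99.5%, z = 2.576.
VaR = 2.576 × 1.936% = 4.987%; on $40,000,000 that is $1,994,800.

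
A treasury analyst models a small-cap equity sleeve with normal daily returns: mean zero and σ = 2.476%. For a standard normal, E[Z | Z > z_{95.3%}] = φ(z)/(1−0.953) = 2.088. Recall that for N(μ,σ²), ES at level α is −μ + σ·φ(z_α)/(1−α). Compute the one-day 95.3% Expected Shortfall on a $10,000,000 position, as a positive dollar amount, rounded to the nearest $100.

$517,000

ES = 2.476% × 2.088 = 5.170%.
On $10,000,000: 0.05170 × $10,000,000 = $517,000.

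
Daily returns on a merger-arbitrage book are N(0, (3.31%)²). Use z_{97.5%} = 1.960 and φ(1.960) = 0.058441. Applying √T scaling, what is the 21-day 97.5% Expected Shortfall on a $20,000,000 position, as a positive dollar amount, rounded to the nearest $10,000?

$7,090,000

σ_{21d} = 3.31% × √21 = 15.168%.
ES multiplier = φ(z)/(1−α) = 0.058441/0.025 = 2.338.
ES = 15.168% × 2.338 = 35.463%; on $20,000,000: $7,092,600.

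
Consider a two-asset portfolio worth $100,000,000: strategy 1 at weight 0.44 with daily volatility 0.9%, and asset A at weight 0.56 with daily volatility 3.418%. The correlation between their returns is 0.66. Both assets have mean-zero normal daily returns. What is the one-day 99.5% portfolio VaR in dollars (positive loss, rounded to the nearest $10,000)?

σ_p² = 0.44²·0.9² + 0.56²·3.418² + 2·0.66·0.44·0.56·0.9·3.418 = 4.8210 (%²).
σ_p = √4.8210 = 2.196%.
At 99.5%, z = 2.576.
VaR = 2.576 × 2.196% = 5.657%; on $100,000,000 that is $5,657,000.

$5,660,000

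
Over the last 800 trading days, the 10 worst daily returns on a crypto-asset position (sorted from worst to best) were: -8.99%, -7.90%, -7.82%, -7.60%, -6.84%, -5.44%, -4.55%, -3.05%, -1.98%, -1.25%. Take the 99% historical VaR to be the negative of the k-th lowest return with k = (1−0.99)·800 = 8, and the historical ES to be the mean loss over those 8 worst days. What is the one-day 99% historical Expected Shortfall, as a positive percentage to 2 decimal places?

The 8 worst returns sum to -52.19%.
ES = −(-52.19%) / 8 = 6.52375% ≈ 6.52%.

6.52%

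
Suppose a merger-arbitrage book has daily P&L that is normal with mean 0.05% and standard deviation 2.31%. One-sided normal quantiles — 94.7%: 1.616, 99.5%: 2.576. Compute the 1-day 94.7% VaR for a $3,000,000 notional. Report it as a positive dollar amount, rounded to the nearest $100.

$110,500

VaR = −μ + z·σ = −(0.05%) + 1.616 × 2.31% = 3.683%.
On $3,000,000: 0.03683 × $3,000,000 = $110,490.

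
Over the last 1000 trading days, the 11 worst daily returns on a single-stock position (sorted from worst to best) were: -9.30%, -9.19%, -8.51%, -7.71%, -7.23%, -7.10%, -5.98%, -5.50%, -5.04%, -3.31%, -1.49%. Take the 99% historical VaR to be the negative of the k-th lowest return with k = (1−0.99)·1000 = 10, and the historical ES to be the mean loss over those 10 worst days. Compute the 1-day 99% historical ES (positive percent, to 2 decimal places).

6.89%

The 10 worst returns sum to -68.87%.
ES = −(-68.87%) / 10 = 6.887% ≈ 6.89%.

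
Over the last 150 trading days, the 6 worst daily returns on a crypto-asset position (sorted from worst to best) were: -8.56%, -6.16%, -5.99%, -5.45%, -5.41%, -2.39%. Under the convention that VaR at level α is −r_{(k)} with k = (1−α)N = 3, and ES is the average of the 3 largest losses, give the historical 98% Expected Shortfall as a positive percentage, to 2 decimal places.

6.90%

The 3 worst returns sum to -20.71%.
ES = −(-20.71%) / 3 = 6.9033…% ≈ 6.90%.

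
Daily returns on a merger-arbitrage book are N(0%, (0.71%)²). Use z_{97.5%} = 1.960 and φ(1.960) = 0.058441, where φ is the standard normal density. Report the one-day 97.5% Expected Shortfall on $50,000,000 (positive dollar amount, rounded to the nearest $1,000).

Tail multiplier: φ(z)/(1−α) = 0.058441 / 0.025 = 2.338.
ES = 0.71% × 2.338 = 1.660%.
On $50,000,000: 0.01660 × $50,000,000 = $830,000.

$830,000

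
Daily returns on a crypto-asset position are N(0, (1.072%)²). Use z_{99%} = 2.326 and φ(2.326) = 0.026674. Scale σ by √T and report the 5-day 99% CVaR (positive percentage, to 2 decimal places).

σ_{5d} = 1.072% × √5 = 2.397%.
ES multiplier = φ(z)/(1−α) = 0.026674/0.01 = 2.667.
ES = 2.397% × 2.667 = 6.393%.

6.39%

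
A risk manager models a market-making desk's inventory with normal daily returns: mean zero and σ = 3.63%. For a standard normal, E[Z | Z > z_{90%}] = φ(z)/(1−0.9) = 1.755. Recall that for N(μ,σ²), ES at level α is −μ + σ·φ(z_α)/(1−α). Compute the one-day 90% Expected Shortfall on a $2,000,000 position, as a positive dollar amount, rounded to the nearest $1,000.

$127,000

ES = 3.63% × 1.755 = 6.371%.
On $2,000,000: 0.06371 × $2,000,000 = $127,420.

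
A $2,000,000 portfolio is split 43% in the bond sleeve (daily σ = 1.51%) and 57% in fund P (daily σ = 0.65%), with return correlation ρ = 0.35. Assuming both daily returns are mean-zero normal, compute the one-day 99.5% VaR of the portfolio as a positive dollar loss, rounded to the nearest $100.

σ_p² = 0.43²·1.51² + 0.57²·0.65² + 2·0.35·0.43·0.57·1.51·0.65 = 0.7273 (%²).
σ_p = √0.7273 = 0.853%.
At 99.5%, z = 2.576.
VaR = 2.576 × 0.853% = 2.197%; on $2,000,000 that is $43,940.

$43,900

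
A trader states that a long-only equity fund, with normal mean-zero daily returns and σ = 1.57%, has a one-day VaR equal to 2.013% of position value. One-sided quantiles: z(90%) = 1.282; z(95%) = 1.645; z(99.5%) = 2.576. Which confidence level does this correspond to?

Implied z = VaR/σ = 2.013 / 1.57 = 1.282.
This matches z(90%) = 1.282.

90%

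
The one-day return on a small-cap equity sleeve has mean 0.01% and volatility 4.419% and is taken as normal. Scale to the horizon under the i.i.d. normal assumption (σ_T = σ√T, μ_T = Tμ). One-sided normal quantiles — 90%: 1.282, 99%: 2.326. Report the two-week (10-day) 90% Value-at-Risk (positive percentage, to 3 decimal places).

σ_{10d} = 4.419% × √10 = 13.974%; μ_{10d} = 10 × 0.01% = 0.100%.
VaR = −(0.100%) + 1.282 × 13.974% = 17.815%.

17.815%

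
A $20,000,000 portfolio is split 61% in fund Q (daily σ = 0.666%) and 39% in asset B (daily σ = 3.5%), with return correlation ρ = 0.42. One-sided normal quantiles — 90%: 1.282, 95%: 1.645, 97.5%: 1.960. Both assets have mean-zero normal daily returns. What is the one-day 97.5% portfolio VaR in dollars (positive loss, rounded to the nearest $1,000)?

$619,000

σ_p² = 0.61²·0.666² + 0.39²·3.5² + 2·0.42·0.61·0.39·0.666·3.5 = 2.4941 (%²).
σ_p = √2.4941 = 1.579%.
VaR = 1.960 × 1.579% = 3.095%; on $20,000,000 that is $619,000.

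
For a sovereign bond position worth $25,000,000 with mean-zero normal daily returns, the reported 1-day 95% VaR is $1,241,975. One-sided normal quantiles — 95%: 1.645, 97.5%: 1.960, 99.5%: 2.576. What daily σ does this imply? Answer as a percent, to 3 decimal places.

VaR as a fraction: $1,241,975 / $25,000,000 = 4.968%.
σ = VaR / z = 4.968% / 1.645 = 3.020%.

3.020%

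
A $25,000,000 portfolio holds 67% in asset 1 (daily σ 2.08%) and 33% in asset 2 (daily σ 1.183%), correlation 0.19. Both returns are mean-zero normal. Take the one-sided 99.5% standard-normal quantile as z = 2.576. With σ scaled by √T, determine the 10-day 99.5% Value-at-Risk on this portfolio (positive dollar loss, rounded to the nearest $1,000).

σ_p = √(0.67²·2.08² + 0.33²·1.183² + 2·0.19·0.67·0.33·2.08·1.183) = 1.517%.
σ_{10d} = 1.517% × √10 = 4.797%.
VaR = 2.576 × 4.797% = 12.357%; on $25,000,000 that is $3,089,250.

$3,089,000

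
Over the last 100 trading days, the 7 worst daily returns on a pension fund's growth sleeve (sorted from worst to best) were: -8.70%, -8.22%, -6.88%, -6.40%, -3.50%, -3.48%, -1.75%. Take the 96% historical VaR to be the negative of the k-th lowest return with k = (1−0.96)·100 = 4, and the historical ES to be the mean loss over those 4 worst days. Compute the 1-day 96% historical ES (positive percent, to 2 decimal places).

7.55%

The 4 worst returns sum to -30.20%.
ES = −(-30.20%) / 4 = 7.55%.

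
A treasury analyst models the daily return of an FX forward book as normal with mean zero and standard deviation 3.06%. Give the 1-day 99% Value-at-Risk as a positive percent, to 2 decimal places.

7.12%

At 99% one-sided, z = 2.326.
VaR = z·σ = 2.326 × 3.06% = 7.118%.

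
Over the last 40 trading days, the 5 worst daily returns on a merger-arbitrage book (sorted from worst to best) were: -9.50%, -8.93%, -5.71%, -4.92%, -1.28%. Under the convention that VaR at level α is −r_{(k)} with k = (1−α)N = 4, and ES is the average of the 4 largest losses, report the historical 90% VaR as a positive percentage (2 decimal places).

4.92%

k = 4; the 4th lowest return is -4.92%, so VaR = 4.92%.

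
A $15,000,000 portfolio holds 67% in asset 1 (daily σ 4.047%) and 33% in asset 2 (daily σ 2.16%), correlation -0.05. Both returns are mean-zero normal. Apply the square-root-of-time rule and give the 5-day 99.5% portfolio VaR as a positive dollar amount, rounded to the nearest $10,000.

σ_p = √(0.67²·4.047² + 0.33²·2.16² + 2·-0.05·0.67·0.33·4.047·2.16) = 2.769%.
σ_{5d} = 2.769% × √5 = 6.192%.
z(99.5%) = 2.576.
VaR = 2.576 × 6.192% = 15.951%; on $15,000,000 that is $2,392,650.

$2,390,000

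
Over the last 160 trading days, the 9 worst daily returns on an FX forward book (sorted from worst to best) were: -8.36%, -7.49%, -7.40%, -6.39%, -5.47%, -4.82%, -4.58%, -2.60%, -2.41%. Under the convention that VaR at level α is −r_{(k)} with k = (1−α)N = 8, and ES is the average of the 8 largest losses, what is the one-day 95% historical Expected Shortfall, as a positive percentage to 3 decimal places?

The 8 worst returns sum to -47.11%.
ES = −(-47.11%) / 8 = 5.88875% ≈ 5.889%.

5.889%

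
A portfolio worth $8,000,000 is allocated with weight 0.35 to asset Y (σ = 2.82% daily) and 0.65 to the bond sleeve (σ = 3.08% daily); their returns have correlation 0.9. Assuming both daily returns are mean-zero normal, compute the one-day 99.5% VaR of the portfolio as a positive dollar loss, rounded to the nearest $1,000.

σ_p² = 0.35²·2.82² + 0.65²·3.08² + 2·0.9·0.35·0.65·2.82·3.08 = 8.5389 (%²).
σ_p = √8.5389 = 2.922%.
At 99.5%, z = 2.576.
VaR = 2.576 × 2.922% = 7.527%; on $8,000,000 that is $602,160.

$602,000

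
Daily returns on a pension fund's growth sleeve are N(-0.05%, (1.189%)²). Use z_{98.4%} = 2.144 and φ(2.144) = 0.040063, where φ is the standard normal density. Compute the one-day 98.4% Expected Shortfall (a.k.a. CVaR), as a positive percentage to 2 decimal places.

Tail multiplier: φ(z)/(1−α) = 0.040063 / 0.016 = 2.504.
ES = −(-0.05%) + 1.189% × 2.504 = 3.027%.

3.03%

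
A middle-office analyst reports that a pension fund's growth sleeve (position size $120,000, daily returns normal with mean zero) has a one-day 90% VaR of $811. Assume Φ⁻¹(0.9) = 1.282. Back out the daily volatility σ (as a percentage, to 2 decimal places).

0.53%

VaR as a fraction: $811 / $120,000 = 0.676%.
σ = VaR / z = 0.676% / 1.282 = 0.527%.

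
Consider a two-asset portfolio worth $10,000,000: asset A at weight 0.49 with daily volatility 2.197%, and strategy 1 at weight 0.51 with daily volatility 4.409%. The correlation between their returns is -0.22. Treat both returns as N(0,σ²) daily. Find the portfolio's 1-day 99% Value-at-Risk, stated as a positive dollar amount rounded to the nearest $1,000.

$528,000

σ_p² = 0.49²·2.197² + 0.51²·4.409² + 2·-0.22·0.49·0.51·2.197·4.409 = 5.1500 (%²).
σ_p = √5.1500 = 2.269%.
At 99%, z = 2.326.
VaR = 2.326 × 2.269% = 5.278%; on $10,000,000 that is $527,800.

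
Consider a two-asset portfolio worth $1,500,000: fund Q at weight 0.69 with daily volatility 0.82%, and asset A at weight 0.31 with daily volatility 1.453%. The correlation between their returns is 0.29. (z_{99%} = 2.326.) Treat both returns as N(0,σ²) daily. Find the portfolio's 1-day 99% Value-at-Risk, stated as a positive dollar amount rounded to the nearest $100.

σ_p² = 0.69²·0.82² + 0.31²·1.453² + 2·0.29·0.69·0.31·0.82·1.453 = 0.6708 (%²).
σ_p = √0.6708 = 0.819%.
VaR = 2.326 × 0.819% = 1.905%; on $1,500,000 that is $28,575.

$28,600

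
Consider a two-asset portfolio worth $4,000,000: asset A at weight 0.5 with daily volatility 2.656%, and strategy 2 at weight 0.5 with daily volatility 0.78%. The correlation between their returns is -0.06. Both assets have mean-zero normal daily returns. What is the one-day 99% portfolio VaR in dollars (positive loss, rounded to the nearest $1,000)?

$127,000

σ_p² = 0.5²·2.656² + 0.5²·0.78² + 2·-0.06·0.5·0.5·2.656·0.78 = 1.8535 (%²).
σ_p = √1.8535 = 1.361%.
At 99%, z = 2.326.
VaR = 2.326 × 1.361% = 3.166%; on $4,000,000 that is $126,640.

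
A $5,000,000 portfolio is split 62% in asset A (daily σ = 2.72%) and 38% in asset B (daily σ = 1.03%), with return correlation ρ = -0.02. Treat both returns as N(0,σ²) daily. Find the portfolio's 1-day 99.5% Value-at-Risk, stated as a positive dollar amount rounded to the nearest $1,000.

$222,000

σ_p² = 0.62²·2.72² + 0.38²·1.03² + 2·-0.02·0.62·0.38·2.72·1.03 = 2.9707 (%²).
σ_p = √2.9707 = 1.724%.
At 99.5%, z = 2.576.
VaR = 2.576 × 1.724% = 4.441%; on $5,000,000 that is $222,050.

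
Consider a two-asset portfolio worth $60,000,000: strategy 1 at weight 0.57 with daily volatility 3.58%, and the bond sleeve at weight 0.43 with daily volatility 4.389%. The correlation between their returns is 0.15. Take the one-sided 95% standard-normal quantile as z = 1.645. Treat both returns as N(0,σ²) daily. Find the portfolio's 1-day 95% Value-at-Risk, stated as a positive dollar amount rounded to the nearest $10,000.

σ_p² = 0.57²·3.58² + 0.43²·4.389² + 2·0.15·0.57·0.43·3.58·4.389 = 8.8812 (%²).
σ_p = √8.8812 = 2.980%.
VaR = 1.645 × 2.980% = 4.902%; on $60,000,000 that is $2,941,200.

$2,940,000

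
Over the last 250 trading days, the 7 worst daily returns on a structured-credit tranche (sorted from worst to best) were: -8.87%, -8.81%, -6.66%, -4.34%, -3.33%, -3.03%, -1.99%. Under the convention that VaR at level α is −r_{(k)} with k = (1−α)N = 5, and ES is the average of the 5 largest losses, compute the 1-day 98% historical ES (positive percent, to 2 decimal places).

6.40%

The 5 worst returns sum to -32.01%.
ES = −(-32.01%) / 5 = 6.402% ≈ 6.40%.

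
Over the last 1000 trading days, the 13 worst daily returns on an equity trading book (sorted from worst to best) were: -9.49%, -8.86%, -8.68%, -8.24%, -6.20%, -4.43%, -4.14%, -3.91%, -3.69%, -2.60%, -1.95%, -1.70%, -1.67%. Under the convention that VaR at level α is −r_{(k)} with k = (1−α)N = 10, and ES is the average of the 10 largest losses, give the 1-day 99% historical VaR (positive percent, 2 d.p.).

k = 10; the 10th lowest return is -2.60%, so VaR = 2.60%.

2.60%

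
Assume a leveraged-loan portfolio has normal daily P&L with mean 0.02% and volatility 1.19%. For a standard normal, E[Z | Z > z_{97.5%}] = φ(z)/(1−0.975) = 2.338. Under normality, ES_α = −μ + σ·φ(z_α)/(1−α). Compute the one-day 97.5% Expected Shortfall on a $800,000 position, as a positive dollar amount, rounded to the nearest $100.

$22,100

ES = −(0.02%) + 1.19% × 2.338 = 2.762%.
On $800,000: 0.02762 × $800,000 = $22,096.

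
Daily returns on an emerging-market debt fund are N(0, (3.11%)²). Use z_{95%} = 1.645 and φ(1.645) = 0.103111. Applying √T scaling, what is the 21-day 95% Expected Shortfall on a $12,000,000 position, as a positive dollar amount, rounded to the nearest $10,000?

$3,530,000

σ_{21d} = 3.11% × √21 = 14.252%.
ES multiplier = φ(z)/(1−α) = 0.103111/0.05 = 2.062.
ES = 14.252% × 2.062 = 29.388%; on $12,000,000: $3,526,560.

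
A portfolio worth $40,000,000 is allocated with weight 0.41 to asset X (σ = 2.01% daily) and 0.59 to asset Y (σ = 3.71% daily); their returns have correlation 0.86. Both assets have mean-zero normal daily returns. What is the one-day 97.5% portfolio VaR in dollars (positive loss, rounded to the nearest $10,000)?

σ_p² = 0.41²·2.01² + 0.59²·3.71² + 2·0.86·0.41·0.59·2.01·3.71 = 8.5731 (%²).
σ_p = √8.5731 = 2.928%.
At 97.5%, z = 1.960.
VaR = 1.960 × 2.928% = 5.739%; on $40,000,000 that is $2,295,600.

$2,300,000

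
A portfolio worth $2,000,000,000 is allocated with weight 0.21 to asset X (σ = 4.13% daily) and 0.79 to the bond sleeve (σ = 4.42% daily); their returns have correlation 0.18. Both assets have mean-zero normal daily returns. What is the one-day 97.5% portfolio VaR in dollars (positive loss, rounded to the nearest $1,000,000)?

$147,000,000

σ_p² = 0.21²·4.13² + 0.79²·4.42² + 2·0.18·0.21·0.79·4.13·4.42 = 14.0351 (%²).
σ_p = √14.0351 = 3.746%.
At 97.5%, z = 1.960.
VaR = 1.960 × 3.746% = 7.342%; on $2,000,000,000 that is $146,840,000.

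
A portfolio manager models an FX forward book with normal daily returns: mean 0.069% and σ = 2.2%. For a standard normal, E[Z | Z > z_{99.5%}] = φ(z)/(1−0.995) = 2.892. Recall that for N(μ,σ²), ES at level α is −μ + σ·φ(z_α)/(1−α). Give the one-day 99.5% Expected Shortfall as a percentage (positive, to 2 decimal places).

ES = −(0.069%) + 2.2% × 2.892 = 6.293%.

6.29%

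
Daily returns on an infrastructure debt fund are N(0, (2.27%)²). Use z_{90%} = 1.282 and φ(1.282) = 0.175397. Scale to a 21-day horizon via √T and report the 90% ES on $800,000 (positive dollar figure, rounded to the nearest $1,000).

$146,000

σ_{21d} = 2.27% × √21 = 10.402%.
ES multiplier = φ(z)/(1−α) = 0.175397/0.1 = 1.754.
ES = 10.402% × 1.754 = 18.245%; on $800,000: $145,960.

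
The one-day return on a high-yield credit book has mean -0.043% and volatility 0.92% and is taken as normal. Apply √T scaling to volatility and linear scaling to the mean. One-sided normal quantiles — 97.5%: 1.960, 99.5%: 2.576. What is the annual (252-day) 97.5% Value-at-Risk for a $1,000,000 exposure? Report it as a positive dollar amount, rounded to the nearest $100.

$394,600

σ_{252d} = 0.92% × √252 = 14.605%; μ_{252d} = 252 × -0.043% = -10.836%.
VaR = −(-10.836%) + 1.960 × 14.605% = 39.462%.
On $1,000,000: 0.39462 × $1,000,000 = $394,620.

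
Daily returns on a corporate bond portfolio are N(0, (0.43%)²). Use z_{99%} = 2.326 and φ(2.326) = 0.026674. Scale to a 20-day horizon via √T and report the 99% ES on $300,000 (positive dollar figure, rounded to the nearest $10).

$15,390

σ_{20d} = 0.43% × √20 = 1.923%.
ES multiplier = φ(z)/(1−α) = 0.026674/0.01 = 2.667.
ES = 1.923% × 2.667 = 5.129%; on $300,000: $15,387.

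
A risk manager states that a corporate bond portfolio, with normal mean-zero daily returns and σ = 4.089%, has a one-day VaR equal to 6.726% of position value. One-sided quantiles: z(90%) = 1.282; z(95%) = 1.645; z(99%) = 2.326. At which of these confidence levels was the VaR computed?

Implied z = VaR/σ = 6.726 / 4.089 = 1.645.
This matches z(95%) = 1.645.

95%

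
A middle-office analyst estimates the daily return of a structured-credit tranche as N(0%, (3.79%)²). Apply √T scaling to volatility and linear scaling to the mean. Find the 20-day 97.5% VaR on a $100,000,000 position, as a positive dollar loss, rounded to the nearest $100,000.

$33,200,000

At 97.5%, z = 1.960.
σ_{20d} = 3.79% × √20 = 16.949%.
VaR = 1.960 × 16.949% = 33.220%.
On $100,000,000: 0.33220 × $100,000,000 = $33,220,000.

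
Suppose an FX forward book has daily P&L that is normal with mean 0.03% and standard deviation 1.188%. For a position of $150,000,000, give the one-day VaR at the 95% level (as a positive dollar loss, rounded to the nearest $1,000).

At 95% one-sided, z = 1.645.
VaR = −μ + z·σ = −(0.03%) + 1.645 × 1.188% = 1.924%.
On $150,000,000: 0.01924 × $150,000,000 = $2,886,000.

$2,886,000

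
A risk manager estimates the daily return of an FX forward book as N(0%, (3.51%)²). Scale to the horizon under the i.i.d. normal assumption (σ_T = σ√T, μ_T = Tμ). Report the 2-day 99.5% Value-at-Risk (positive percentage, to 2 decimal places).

12.79%

At 99.5%, z = 2.576.
σ_{2d} = 3.51% × √2 = 4.964%.
VaR = 2.576 × 4.964% = 12.787%.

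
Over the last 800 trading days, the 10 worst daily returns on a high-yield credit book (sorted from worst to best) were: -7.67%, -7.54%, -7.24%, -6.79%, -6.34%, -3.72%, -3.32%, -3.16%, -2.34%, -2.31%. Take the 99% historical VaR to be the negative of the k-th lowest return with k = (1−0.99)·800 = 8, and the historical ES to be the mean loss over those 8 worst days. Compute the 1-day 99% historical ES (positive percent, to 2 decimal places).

5.72%

The 8 worst returns sum to -45.78%.
ES = −(-45.78%) / 8 = 5.7225% ≈ 5.72%.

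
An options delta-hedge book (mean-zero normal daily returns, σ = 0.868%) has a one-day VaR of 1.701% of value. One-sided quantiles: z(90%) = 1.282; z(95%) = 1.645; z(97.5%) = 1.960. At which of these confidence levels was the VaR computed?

97.5%

Implied z = VaR/σ = 1.701 / 0.868 = 1.960.
This matches z(97.5%) = 1.960.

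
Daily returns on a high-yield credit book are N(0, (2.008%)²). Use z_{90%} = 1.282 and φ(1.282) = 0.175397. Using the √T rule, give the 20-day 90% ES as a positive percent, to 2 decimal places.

σ_{20d} = 2.008% × √20 = 8.980%.
ES multiplier = φ(z)/(1−α) = 0.175397/0.1 = 1.754.
ES = 8.980% × 1.754 = 15.751%.

15.75%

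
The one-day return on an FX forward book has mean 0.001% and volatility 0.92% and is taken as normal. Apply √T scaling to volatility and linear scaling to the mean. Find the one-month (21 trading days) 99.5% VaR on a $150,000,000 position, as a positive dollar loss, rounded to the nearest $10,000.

At 99.5%, z = 2.576.
σ_{21d} = 0.92% × √21 = 4.216%; μ_{21d} = 21 × 0.001% = 0.021%.
VaR = −(0.021%) + 2.576 × 4.216% = 10.839%.
On $150,000,000: 0.10839 × $150,000,000 = $16,258,500.

$16,260,000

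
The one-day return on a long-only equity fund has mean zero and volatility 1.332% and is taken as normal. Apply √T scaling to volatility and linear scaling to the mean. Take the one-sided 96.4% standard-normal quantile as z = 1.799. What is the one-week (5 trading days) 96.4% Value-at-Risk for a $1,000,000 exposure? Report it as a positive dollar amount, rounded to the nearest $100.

σ_{5d} = 1.332% × √5 = 2.978%.
VaR = 1.799 × 2.978% = 5.357%.
On $1,000,000: 0.05357 × $1,000,000 = $53,570.

$53,600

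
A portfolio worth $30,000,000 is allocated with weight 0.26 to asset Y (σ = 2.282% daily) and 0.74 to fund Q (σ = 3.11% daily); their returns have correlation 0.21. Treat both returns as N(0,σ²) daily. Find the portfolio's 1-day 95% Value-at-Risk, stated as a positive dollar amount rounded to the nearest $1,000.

σ_p² = 0.26²·2.282² + 0.74²·3.11² + 2·0.21·0.26·0.74·2.282·3.11 = 6.2220 (%²).
σ_p = √6.2220 = 2.494%.
At 95%, z = 1.645.
VaR = 1.645 × 2.494% = 4.103%; on $30,000,000 that is $1,230,900.

$1,231,000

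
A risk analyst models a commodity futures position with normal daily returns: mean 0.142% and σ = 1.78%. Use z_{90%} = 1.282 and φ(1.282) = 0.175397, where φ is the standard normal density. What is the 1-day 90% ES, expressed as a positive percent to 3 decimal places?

Tail multiplier: φ(z)/(1−α) = 0.175397 / 0.1 = 1.754.
ES = −(0.142%) + 1.78% × 1.754 = 2.980%.

2.980%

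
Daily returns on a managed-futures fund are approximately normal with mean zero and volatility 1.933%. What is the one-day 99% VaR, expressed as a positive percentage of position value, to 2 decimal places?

At 99% one-sided, z = 2.326.
VaR = z·σ = 2.326 × 1.933% = 4.496%.

4.50%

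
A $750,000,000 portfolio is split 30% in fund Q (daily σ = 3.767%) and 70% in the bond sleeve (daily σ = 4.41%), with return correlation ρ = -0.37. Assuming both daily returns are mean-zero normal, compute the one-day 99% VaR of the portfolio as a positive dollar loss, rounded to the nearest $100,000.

σ_p² = 0.3²·3.767² + 0.7²·4.41² + 2·-0.37·0.3·0.7·3.767·4.41 = 8.2251 (%²).
σ_p = √8.2251 = 2.868%.
At 99%, z = 2.326.
VaR = 2.326 × 2.868% = 6.671%; on $750,000,000 that is $50,032,500.

$50,000,000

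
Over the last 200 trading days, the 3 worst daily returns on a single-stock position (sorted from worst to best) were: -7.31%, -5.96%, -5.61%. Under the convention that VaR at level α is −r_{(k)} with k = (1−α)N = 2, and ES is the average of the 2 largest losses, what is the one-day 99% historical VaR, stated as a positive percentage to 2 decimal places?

5.96%

k = 2; the 2nd lowest return is -5.96%, so VaR = 5.96%.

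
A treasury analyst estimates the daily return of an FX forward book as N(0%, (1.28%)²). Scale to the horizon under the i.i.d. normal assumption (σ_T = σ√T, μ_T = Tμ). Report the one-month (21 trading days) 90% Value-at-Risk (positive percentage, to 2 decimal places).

7.52%

At 90%, z = 1.282.
σ_{21d} = 1.28% × √21 = 5.866%.
VaR = 1.282 × 5.866% = 7.520%.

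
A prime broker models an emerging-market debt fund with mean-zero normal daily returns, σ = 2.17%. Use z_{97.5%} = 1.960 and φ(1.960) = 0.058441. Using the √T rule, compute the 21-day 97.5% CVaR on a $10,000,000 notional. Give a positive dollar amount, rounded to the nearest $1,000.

σ_{21d} = 2.17% × √21 = 9.944%.
ES multiplier = φ(z)/(1−α) = 0.058441/0.025 = 2.338.
ES = 9.944% × 2.338 = 23.249%; on $10,000,000: $2,324,900.

$2,325,000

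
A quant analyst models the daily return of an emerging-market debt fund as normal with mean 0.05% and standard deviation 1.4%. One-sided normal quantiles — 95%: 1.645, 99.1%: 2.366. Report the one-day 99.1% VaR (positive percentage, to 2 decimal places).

3.26%

VaR = −μ + z·σ = −(0.05%) + 2.366 × 1.4% = 3.262%.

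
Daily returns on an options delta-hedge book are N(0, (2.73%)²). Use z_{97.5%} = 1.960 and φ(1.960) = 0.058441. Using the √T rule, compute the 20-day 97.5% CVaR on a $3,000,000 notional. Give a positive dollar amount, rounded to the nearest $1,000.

σ_{20d} = 2.73% × √20 = 12.209%.
ES multiplier = φ(z)/(1−α) = 0.058441/0.025 = 2.338.
ES = 12.209% × 2.338 = 28.545%; on $3,000,000: $856,350.

$856,000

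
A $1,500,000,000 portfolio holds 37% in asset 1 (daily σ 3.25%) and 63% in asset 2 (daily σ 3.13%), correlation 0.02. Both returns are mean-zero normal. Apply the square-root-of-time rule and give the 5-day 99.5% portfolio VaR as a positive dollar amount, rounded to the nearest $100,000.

σ_p = √(0.37²·3.25² + 0.63²·3.13² + 2·0.02·0.37·0.63·3.25·3.13) = 2.330%.
σ_{5d} = 2.330% × √5 = 5.210%.
z(99.5%) = 2.576.
VaR = 2.576 × 5.210% = 13.421%; on $1,500,000,000 that is $201,315,000.

$201,300,000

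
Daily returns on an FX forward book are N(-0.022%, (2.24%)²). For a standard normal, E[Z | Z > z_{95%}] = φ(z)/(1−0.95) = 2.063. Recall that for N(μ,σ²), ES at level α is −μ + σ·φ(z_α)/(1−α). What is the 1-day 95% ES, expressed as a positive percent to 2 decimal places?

4.64%

ES = −(-0.022%) + 2.24% × 2.063 = 4.643%.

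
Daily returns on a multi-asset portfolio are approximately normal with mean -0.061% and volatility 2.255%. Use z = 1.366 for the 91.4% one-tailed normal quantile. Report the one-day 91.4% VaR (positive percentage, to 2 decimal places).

VaR = −μ + z·σ = −(-0.061%) + 1.366 × 2.255% = 3.141%.

3.14%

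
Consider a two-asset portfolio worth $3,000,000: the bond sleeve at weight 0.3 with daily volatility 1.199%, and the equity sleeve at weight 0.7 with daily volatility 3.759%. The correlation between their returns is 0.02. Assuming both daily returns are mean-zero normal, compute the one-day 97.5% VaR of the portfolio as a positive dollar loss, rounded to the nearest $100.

$156,600

σ_p² = 0.3²·1.199² + 0.7²·3.759² + 2·0.02·0.3·0.7·1.199·3.759 = 7.0910 (%²).
σ_p = √7.0910 = 2.663%.
At 97.5%, z = 1.960.
VaR = 1.960 × 2.663% = 5.219%; on $3,000,000 that is $156,570.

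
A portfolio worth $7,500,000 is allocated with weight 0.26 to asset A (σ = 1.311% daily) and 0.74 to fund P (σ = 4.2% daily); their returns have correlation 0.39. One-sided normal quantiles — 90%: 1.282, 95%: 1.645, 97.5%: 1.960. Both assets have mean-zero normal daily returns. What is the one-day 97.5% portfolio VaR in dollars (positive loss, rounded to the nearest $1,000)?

$479,000

σ_p² = 0.26²·1.311² + 0.74²·4.2² + 2·0.39·0.26·0.74·1.311·4.2 = 10.6022 (%²).
σ_p = √10.6022 = 3.256%.
VaR = 1.960 × 3.256% = 6.382%; on $7,500,000 that is $478,650.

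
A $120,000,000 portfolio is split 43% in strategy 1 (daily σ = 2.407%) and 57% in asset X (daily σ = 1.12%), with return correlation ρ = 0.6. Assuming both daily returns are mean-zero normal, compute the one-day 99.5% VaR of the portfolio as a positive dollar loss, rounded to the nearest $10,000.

$4,660,000

σ_p² = 0.43²·2.407² + 0.57²·1.12² + 2·0.6·0.43·0.57·2.407·1.12 = 2.2717 (%²).
σ_p = √2.2717 = 1.507%.
At 99.5%, z = 2.576.
VaR = 2.576 × 1.507% = 3.882%; on $120,000,000 that is $4,658,400.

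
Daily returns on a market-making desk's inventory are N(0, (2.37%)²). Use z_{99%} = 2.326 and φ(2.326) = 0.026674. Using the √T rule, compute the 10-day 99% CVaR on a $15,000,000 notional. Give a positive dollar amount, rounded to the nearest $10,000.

$3,000,000

σ_{10d} = 2.37% × √10 = 7.495%.
ES multiplier = φ(z)/(1−α) = 0.026674/0.01 = 2.667.
ES = 7.495% × 2.667 = 19.989%; on $15,000,000: $2,998,350.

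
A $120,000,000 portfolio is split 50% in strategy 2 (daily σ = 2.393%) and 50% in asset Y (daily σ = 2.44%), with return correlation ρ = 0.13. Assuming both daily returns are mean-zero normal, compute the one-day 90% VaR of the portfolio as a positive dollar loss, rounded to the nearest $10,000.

$2,790,000

σ_p² = 0.5²·2.393² + 0.5²·2.44² + 2·0.13·0.5·0.5·2.393·2.44 = 3.2995 (%²).
σ_p = √3.2995 = 1.816%.
At 90%, z = 1.282.
VaR = 1.282 × 1.816% = 2.328%; on $120,000,000 that is $2,793,600.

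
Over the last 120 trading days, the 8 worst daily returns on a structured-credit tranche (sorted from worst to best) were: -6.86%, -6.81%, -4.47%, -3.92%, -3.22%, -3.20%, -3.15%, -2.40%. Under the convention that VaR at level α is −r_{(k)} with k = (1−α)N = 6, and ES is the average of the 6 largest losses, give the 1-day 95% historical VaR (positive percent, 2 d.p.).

3.20%

k = 6; the 6th lowest return is -3.20%, so VaR = 3.20%.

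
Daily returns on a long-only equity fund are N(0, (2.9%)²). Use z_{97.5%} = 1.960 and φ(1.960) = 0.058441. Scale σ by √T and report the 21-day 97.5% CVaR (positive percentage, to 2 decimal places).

σ_{21d} = 2.9% × √21 = 13.289%.
ES multiplier = φ(z)/(1−α) = 0.058441/0.025 = 2.338.
ES = 13.289% × 2.338 = 31.070%.

31.07%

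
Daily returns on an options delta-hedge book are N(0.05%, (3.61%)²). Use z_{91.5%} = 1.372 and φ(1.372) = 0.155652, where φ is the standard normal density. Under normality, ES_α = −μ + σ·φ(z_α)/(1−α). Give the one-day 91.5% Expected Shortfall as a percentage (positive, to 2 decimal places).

Tail multiplier: φ(z)/(1−α) = 0.155652 / 0.085 = 1.831.
ES = −(0.05%) + 3.61% × 1.831 = 6.560%.

6.56%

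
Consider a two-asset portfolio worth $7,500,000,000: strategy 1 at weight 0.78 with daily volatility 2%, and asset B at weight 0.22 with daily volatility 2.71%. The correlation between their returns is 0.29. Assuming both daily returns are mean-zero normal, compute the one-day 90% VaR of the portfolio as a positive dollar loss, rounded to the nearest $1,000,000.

σ_p² = 0.78²·2² + 0.22²·2.71² + 2·0.29·0.78·0.22·2·2.71 = 3.3285 (%²).
σ_p = √3.3285 = 1.824%.
At 90%, z = 1.282.
VaR = 1.282 × 1.824% = 2.338%; on $7,500,000,000 that is $175,350,000.

$175,000,000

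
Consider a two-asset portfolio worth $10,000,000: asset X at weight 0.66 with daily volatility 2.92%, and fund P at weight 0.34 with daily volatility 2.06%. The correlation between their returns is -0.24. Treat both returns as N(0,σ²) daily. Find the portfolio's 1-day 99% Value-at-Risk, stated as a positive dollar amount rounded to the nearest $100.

$438,700

σ_p² = 0.66²·2.92² + 0.34²·2.06² + 2·-0.24·0.66·0.34·2.92·2.06 = 3.5568 (%²).
σ_p = √3.5568 = 1.886%.
At 99%, z = 2.326.
VaR = 2.326 × 1.886% = 4.387%; on $10,000,000 that is $438,700.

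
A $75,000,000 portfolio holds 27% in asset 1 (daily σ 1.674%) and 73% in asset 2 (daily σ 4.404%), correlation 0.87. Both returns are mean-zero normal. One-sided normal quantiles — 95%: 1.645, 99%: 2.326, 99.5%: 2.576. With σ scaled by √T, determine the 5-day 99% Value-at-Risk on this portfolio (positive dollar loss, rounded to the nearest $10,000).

$14,100,000

σ_p = √(0.27²·1.674² + 0.73²·4.404² + 2·0.87·0.27·0.73·1.674·4.404) = 3.615%.
σ_{5d} = 3.615% × √5 = 8.083%.
VaR = 2.326 × 8.083% = 18.801%; on $75,000,000 that is $14,100,750.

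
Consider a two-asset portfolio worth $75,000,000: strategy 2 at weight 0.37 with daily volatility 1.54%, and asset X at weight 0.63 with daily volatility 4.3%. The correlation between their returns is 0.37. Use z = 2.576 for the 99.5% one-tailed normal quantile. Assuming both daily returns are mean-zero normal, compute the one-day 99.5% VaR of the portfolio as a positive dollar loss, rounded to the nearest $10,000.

$5,730,000

σ_p² = 0.37²·1.54² + 0.63²·4.3² + 2·0.37·0.37·0.63·1.54·4.3 = 8.8056 (%²).
σ_p = √8.8056 = 2.967%.
VaR = 2.576 × 2.967% = 7.643%; on $75,000,000 that is $5,732,250.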